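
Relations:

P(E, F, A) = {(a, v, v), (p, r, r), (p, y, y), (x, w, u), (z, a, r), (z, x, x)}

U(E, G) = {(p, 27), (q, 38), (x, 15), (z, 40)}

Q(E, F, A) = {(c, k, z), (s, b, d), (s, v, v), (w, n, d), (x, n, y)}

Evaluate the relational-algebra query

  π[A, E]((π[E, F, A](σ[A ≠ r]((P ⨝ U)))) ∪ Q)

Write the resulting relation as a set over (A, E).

{(d, s), (d, w), (u, x), (v, s), (x, z), (y, p), (y, x), (z, c)}

Natural join on E: {(p, r, r, 27), (p, y, y, 27), (x, w, u, 15), (z, a, r, 40), (z, x, x, 40)}
Filtering on A ≠ r leaves {(p, y, y, 27), (x, w, u, 15), (z, x, x, 40)}.
π[E, F, A]: project onto (E, F, A) → {(p, y, y), (x, w, u), (z, x, x)}
Set union of the two operands is {(c, k, z), (p, y, y), (s, b, d), (s, v, v), (w, n, d), (x, n, y), (x, w, u), (z, x, x)}.
π[A, E]: project onto (A, E) → {(d, s), (d, w), (u, x), (v, s), (x, z), (y, p), (y, x), (z, c)}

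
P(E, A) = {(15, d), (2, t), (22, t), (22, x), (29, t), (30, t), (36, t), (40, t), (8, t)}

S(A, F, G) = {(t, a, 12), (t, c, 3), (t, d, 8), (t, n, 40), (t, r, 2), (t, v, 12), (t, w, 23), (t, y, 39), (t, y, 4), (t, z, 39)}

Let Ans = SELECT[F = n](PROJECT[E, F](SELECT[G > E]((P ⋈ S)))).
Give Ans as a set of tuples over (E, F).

{(2, n), (22, n), (29, n), (30, n), (36, n), (8, n)}

P ⋈ S (natural join on A): {(2, t, a, 12), (2, t, c, 3), (2, t, d, 8), (2, t, n, 40), (2, t, r, 2), (2, t, v, 12), (2, t, w, 23), (2, t, y, 39), (2, t, y, 4), (2, t, z, 39), (22, t, a, 12), (22, t, c, 3), (22, t, d, 8), (22, t, n, 40), (22, t, r, 2), (22, t, v, 12), (22, t, w, 23), (22, t, y, 39), (22, t, y, 4), (22, t, z, 39), (29, t, a, 12), (29, t, c, 3), (29, t, d, 8), (29, t, n, 40), (29, t, r, 2), (29, t, v, 12), (29, t, w, 23), (29, t, y, 39), (29, t, y, 4), (29, t, z, 39), (30, t, a, 12), (30, t, c, 3), (30, t, d, 8), (30, t, n, 40), (30, t, r, 2), (30, t, v, 12), (30, t, w, 23), (30, t, y, 39), (30, t, y, 4), (30, t, z, 39), (36, t, a, 12), (36, t, c, 3), (36, t, d, 8), (36, t, n, 40), (36, t, r, 2), (36, t, v, 12), (36, t, w, 23), (36, t, y, 39), (36, t, y, 4), (36, t, z, 39), (40, t, a, 12), (40, t, c, 3), (40, t, d, 8), (40, t, n, 40), (40, t, r, 2), (40, t, v, 12), (40, t, w, 23), (40, t, y, 39), (40, t, y, 4), (40, t, z, 39), (8, t, a, 12), (8, t, c, 3), (8, t, d, 8), (8, t, n, 40), (8, t, r, 2), (8, t, v, 12), (8, t, w, 23), (8, t, y, 39), (8, t, y, 4), (8, t, z, 39)}
Apply σ_{G > E}; surviving tuples: {(2, t, a, 12), (2, t, c, 3), (2, t, d, 8), (2, t, n, 40), (2, t, v, 12), (2, t, w, 23), (2, t, y, 39), (2, t, y, 4), (2, t, z, 39), (22, t, n, 40), (22, t, w, 23), (22, t, y, 39), (22, t, z, 39), (29, t, n, 40), (29, t, y, 39), (29, t, z, 39), (30, t, n, 40), (30, t, y, 39), (30, t, z, 39), (36, t, n, 40), (36, t, y, 39), (36, t, z, 39), (8, t, a, 12), (8, t, n, 40), (8, t, v, 12), (8, t, w, 23), (8, t, y, 39), (8, t, z, 39)}
Projecting to E, F (1 duplicate(s) eliminated): {(2, a), (2, c), (2, d), (2, n), (2, v), (2, w), (2, y), (2, z), (22, n), (22, w), (22, y), (22, z), (29, n), (29, y), (29, z), (30, n), (30, y), (30, z), (36, n), (36, y), (36, z), (8, a), (8, n), (8, v), (8, w), (8, y), (8, z)}
Apply σ_{F = n}; surviving tuples: {(2, n), (22, n), (29, n), (30, n), (36, n), (8, n)}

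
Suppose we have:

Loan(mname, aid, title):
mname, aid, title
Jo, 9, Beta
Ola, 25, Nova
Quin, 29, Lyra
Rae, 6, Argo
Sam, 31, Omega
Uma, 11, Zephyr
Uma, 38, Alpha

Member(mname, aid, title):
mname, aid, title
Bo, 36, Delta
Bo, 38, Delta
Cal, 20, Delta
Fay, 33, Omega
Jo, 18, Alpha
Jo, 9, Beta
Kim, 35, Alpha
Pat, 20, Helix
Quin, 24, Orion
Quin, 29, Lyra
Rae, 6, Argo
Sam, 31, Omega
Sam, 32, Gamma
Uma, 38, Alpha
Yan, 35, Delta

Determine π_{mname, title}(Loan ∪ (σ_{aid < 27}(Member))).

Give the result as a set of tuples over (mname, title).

{(Cal, Delta), (Jo, Alpha), (Jo, Beta), (Ola, Nova), (Pat, Helix), (Quin, Lyra), (Quin, Orion), (Rae, Argo), (Sam, Omega), (Uma, Alpha), (Uma, Zephyr)}

Selection aid < 27: {(Cal, 20, Delta), (Jo, 18, Alpha), (Jo, 9, Beta), (Pat, 20, Helix), (Quin, 24, Orion), (Rae, 6, Argo)}
Taking the union: {(Cal, 20, Delta), (Jo, 18, Alpha), (Jo, 9, Beta), (Ola, 25, Nova), (Pat, 20, Helix), (Quin, 24, Orion), (Quin, 29, Lyra), (Rae, 6, Argo), (Sam, 31, Omega), (Uma, 11, Zephyr), (Uma, 38, Alpha)}
Keep only column(s) mname, title: {(Cal, Delta), (Jo, Alpha), (Jo, Beta), (Ola, Nova), (Pat, Helix), (Quin, Lyra), (Quin, Orion), (Rae, Argo), (Sam, Omega), (Uma, Alpha), (Uma, Zephyr)}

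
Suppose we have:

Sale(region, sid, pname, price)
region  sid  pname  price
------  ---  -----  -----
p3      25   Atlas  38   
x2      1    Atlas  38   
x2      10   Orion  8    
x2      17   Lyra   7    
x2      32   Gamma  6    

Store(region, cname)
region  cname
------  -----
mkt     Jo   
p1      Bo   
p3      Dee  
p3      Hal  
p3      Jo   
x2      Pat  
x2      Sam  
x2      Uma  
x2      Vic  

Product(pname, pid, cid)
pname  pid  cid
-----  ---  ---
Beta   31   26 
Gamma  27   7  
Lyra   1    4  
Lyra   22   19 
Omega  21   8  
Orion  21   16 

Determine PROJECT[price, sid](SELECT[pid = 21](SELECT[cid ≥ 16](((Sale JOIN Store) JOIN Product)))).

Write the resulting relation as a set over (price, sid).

{(8, 10)}

Joining Sale and Store on region yields {(p3, 25, Atlas, 38, Dee), (p3, 25, Atlas, 38, Hal), (p3, 25, Atlas, 38, Jo), (x2, 1, Atlas, 38, Pat), (x2, 1, Atlas, 38, Sam), (x2, 1, Atlas, 38, Uma), (x2, 1, Atlas, 38, Vic), (x2, 10, Orion, 8, Pat), (x2, 10, Orion, 8, Sam), (x2, 10, Orion, 8, Uma), (x2, 10, Orion, 8, Vic), (x2, 17, Lyra, 7, Pat), (x2, 17, Lyra, 7, Sam), (x2, 17, Lyra, 7, Uma), (x2, 17, Lyra, 7, Vic), (x2, 32, Gamma, 6, Pat), (x2, 32, Gamma, 6, Sam), (x2, 32, Gamma, 6, Uma), (x2, 32, Gamma, 6, Vic)}.
Joining (Sale JOIN Store) and Product on pname yields {(x2, 10, Orion, 8, Pat, 21, 16), (x2, 10, Orion, 8, Sam, 21, 16), (x2, 10, Orion, 8, Uma, 21, 16), (x2, 10, Orion, 8, Vic, 21, 16), (x2, 17, Lyra, 7, Pat, 1, 4), (x2, 17, Lyra, 7, Pat, 22, 19), (x2, 17, Lyra, 7, Sam, 1, 4), (x2, 17, Lyra, 7, Sam, 22, 19), (x2, 17, Lyra, 7, Uma, 1, 4), (x2, 17, Lyra, 7, Uma, 22, 19), (x2, 17, Lyra, 7, Vic, 1, 4), (x2, 17, Lyra, 7, Vic, 22, 19), (x2, 32, Gamma, 6, Pat, 27, 7), (x2, 32, Gamma, 6, Sam, 27, 7), (x2, 32, Gamma, 6, Uma, 27, 7), (x2, 32, Gamma, 6, Vic, 27, 7)}.
Filtering on cid ≥ 16 leaves {(x2, 10, Orion, 8, Pat, 21, 16), (x2, 10, Orion, 8, Sam, 21, 16), (x2, 10, Orion, 8, Uma, 21, 16), (x2, 10, Orion, 8, Vic, 21, 16), (x2, 17, Lyra, 7, Pat, 22, 19), (x2, 17, Lyra, 7, Sam, 22, 19), (x2, 17, Lyra, 7, Uma, 22, 19), (x2, 17, Lyra, 7, Vic, 22, 19)}.
Filtering on pid = 21 leaves {(x2, 10, Orion, 8, Pat, 21, 16), (x2, 10, Orion, 8, Sam, 21, 16), (x2, 10, Orion, 8, Uma, 21, 16), (x2, 10, Orion, 8, Vic, 21, 16)}.
Keep only column(s) price, sid (3 duplicate(s) eliminated): {(8, 10)}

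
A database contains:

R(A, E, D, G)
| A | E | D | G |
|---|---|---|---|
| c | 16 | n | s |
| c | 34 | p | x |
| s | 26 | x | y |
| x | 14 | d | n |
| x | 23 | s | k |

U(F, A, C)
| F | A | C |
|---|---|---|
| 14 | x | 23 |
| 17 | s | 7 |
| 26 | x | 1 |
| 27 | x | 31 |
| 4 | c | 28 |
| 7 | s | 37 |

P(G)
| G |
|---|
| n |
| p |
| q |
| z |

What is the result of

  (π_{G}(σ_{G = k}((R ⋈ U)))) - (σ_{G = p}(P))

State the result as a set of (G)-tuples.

Natural join on A: {(c, 16, n, s, 4, 28), (c, 34, p, x, 4, 28), (s, 26, x, y, 17, 7), (s, 26, x, y, 7, 37), (x, 14, d, n, 14, 23), (x, 14, d, n, 26, 1), (x, 14, d, n, 27, 31), (x, 23, s, k, 14, 23), (x, 23, s, k, 26, 1), (x, 23, s, k, 27, 31)}
Apply σ_{G = k}; surviving tuples: {(x, 23, s, k, 14, 23), (x, 23, s, k, 26, 1), (x, 23, s, k, 27, 31)}
π_{G} gives {k} (2 duplicate(s) eliminated).
Apply σ_{G = p}; surviving tuples: {p}
Set difference of the two operands is {k}.

{k}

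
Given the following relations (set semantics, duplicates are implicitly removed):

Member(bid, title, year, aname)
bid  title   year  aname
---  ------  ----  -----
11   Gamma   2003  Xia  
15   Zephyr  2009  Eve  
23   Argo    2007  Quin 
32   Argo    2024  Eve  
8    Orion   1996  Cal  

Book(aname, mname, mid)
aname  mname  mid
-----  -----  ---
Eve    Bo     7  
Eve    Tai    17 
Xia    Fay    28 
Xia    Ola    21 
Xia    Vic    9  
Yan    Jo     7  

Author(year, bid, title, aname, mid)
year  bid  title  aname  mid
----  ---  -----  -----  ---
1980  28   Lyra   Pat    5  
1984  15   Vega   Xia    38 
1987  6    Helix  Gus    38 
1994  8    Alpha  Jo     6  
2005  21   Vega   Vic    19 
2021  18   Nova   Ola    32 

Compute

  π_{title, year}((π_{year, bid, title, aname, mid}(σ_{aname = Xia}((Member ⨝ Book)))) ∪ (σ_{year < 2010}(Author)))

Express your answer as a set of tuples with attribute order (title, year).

{(Alpha, 1994), (Gamma, 2003), (Helix, 1987), (Lyra, 1980), (Vega, 1984), (Vega, 2005)}

Natural join on aname: {(11, Gamma, 2003, Xia, Fay, 28), (11, Gamma, 2003, Xia, Ola, 21), (11, Gamma, 2003, Xia, Vic, 9), (15, Zephyr, 2009, Eve, Bo, 7), (15, Zephyr, 2009, Eve, Tai, 17), (32, Argo, 2024, Eve, Bo, 7), (32, Argo, 2024, Eve, Tai, 17)}
σ[aname = Xia]: keep tuples satisfying aname = Xia → {(11, Gamma, 2003, Xia, Fay, 28), (11, Gamma, 2003, Xia, Ola, 21), (11, Gamma, 2003, Xia, Vic, 9)}
π[year, bid, title, aname, mid]: project onto (year, bid, title, aname, mid) → {(2003, 11, Gamma, Xia, 21), (2003, 11, Gamma, Xia, 28), (2003, 11, Gamma, Xia, 9)}
σ[year < 2010]: keep tuples satisfying year < 2010 → {(1980, 28, Lyra, Pat, 5), (1984, 15, Vega, Xia, 38), (1987, 6, Helix, Gus, 38), (1994, 8, Alpha, Jo, 6), (2005, 21, Vega, Vic, 19)}
Taking the union: {(1980, 28, Lyra, Pat, 5), (1984, 15, Vega, Xia, 38), (1987, 6, Helix, Gus, 38), (1994, 8, Alpha, Jo, 6), (2003, 11, Gamma, Xia, 21), (2003, 11, Gamma, Xia, 28), (2003, 11, Gamma, Xia, 9), (2005, 21, Vega, Vic, 19)}
π[title, year]: project onto (title, year) (2 duplicate(s) eliminated) → {(Alpha, 1994), (Gamma, 2003), (Helix, 1987), (Lyra, 1980), (Vega, 1984), (Vega, 2005)}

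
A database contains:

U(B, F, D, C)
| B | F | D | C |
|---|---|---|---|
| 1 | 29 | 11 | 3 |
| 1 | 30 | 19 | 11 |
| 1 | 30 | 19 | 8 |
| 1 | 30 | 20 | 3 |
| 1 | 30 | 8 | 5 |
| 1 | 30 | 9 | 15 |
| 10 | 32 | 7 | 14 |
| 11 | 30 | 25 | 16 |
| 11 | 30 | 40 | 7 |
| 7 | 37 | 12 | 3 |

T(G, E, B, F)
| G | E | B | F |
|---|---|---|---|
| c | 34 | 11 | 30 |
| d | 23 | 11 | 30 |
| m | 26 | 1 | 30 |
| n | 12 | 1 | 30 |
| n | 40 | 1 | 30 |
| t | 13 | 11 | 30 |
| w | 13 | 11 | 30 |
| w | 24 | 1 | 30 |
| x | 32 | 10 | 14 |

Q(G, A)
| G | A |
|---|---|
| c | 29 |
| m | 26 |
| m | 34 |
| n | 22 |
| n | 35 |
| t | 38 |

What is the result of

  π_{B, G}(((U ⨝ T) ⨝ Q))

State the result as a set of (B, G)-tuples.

U ⋈ T (natural join on B, F): {(1, 30, 19, 11, m, 26), (1, 30, 19, 11, n, 12), (1, 30, 19, 11, n, 40), (1, 30, 19, 11, w, 24), (1, 30, 19, 8, m, 26), (1, 30, 19, 8, n, 12), (1, 30, 19, 8, n, 40), (1, 30, 19, 8, w, 24), (1, 30, 20, 3, m, 26), (1, 30, 20, 3, n, 12), (1, 30, 20, 3, n, 40), (1, 30, 20, 3, w, 24), (1, 30, 8, 5, m, 26), (1, 30, 8, 5, n, 12), (1, 30, 8, 5, n, 40), (1, 30, 8, 5, w, 24), (1, 30, 9, 15, m, 26), (1, 30, 9, 15, n, 12), (1, 30, 9, 15, n, 40), (1, 30, 9, 15, w, 24), (11, 30, 25, 16, c, 34), (11, 30, 25, 16, d, 23), (11, 30, 25, 16, t, 13), (11, 30, 25, 16, w, 13), (11, 30, 40, 7, c, 34), (11, 30, 40, 7, d, 23), (11, 30, 40, 7, t, 13), (11, 30, 40, 7, w, 13)}
(U ⨝ T) ⋈ Q (natural join on G): {(1, 30, 19, 11, m, 26, 26), (1, 30, 19, 11, m, 26, 34), (1, 30, 19, 11, n, 12, 22), (1, 30, 19, 11, n, 12, 35), (1, 30, 19, 11, n, 40, 22), (1, 30, 19, 11, n, 40, 35), (1, 30, 19, 8, m, 26, 26), (1, 30, 19, 8, m, 26, 34), (1, 30, 19, 8, n, 12, 22), (1, 30, 19, 8, n, 12, 35), (1, 30, 19, 8, n, 40, 22), (1, 30, 19, 8, n, 40, 35), (1, 30, 20, 3, m, 26, 26), (1, 30, 20, 3, m, 26, 34), (1, 30, 20, 3, n, 12, 22), (1, 30, 20, 3, n, 12, 35), (1, 30, 20, 3, n, 40, 22), (1, 30, 20, 3, n, 40, 35), (1, 30, 8, 5, m, 26, 26), (1, 30, 8, 5, m, 26, 34), (1, 30, 8, 5, n, 12, 22), (1, 30, 8, 5, n, 12, 35), (1, 30, 8, 5, n, 40, 22), (1, 30, 8, 5, n, 40, 35), (1, 30, 9, 15, m, 26, 26), (1, 30, 9, 15, m, 26, 34), (1, 30, 9, 15, n, 12, 22), (1, 30, 9, 15, n, 12, 35), (1, 30, 9, 15, n, 40, 22), (1, 30, 9, 15, n, 40, 35), (11, 30, 25, 16, c, 34, 29), (11, 30, 25, 16, t, 13, 38), (11, 30, 40, 7, c, 34, 29), (11, 30, 40, 7, t, 13, 38)}
Keep only column(s) B, G (30 duplicate(s) eliminated): {(1, m), (1, n), (11, c), (11, t)}

{(1, m), (1, n), (11, c), (11, t)}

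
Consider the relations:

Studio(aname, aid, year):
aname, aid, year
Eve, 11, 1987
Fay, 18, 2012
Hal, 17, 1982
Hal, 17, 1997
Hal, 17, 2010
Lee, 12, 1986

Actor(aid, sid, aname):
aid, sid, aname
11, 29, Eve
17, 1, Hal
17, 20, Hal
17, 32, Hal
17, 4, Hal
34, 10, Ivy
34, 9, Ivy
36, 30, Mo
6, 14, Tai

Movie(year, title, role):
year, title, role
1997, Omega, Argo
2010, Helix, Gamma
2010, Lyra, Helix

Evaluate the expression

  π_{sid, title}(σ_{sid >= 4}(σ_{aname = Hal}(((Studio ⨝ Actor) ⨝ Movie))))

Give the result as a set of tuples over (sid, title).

{(20, Helix), (20, Lyra), (20, Omega), (32, Helix), (32, Lyra), (32, Omega), (4, Helix), (4, Lyra), (4, Omega)}

Natural join on aname, aid: {(Eve, 11, 1987, 29), (Hal, 17, 1982, 1), (Hal, 17, 1982, 20), (Hal, 17, 1982, 32), (Hal, 17, 1982, 4), (Hal, 17, 1997, 1), (Hal, 17, 1997, 20), (Hal, 17, 1997, 32), (Hal, 17, 1997, 4), (Hal, 17, 2010, 1), (Hal, 17, 2010, 20), (Hal, 17, 2010, 32), (Hal, 17, 2010, 4)}
Natural join on year: {(Hal, 17, 1997, 1, Omega, Argo), (Hal, 17, 1997, 20, Omega, Argo), (Hal, 17, 1997, 32, Omega, Argo), (Hal, 17, 1997, 4, Omega, Argo), (Hal, 17, 2010, 1, Helix, Gamma), (Hal, 17, 2010, 1, Lyra, Helix), (Hal, 17, 2010, 20, Helix, Gamma), (Hal, 17, 2010, 20, Lyra, Helix), (Hal, 17, 2010, 32, Helix, Gamma), (Hal, 17, 2010, 32, Lyra, Helix), (Hal, 17, 2010, 4, Helix, Gamma), (Hal, 17, 2010, 4, Lyra, Helix)}
σ[aname = Hal]: keep tuples satisfying aname = Hal → {(Hal, 17, 1997, 1, Omega, Argo), (Hal, 17, 1997, 20, Omega, Argo), (Hal, 17, 1997, 32, Omega, Argo), (Hal, 17, 1997, 4, Omega, Argo), (Hal, 17, 2010, 1, Helix, Gamma), (Hal, 17, 2010, 1, Lyra, Helix), (Hal, 17, 2010, 20, Helix, Gamma), (Hal, 17, 2010, 20, Lyra, Helix), (Hal, 17, 2010, 32, Helix, Gamma), (Hal, 17, 2010, 32, Lyra, Helix), (Hal, 17, 2010, 4, Helix, Gamma), (Hal, 17, 2010, 4, Lyra, Helix)}
σ[sid >= 4]: keep tuples satisfying sid >= 4 → {(Hal, 17, 1997, 20, Omega, Argo), (Hal, 17, 1997, 32, Omega, Argo), (Hal, 17, 1997, 4, Omega, Argo), (Hal, 17, 2010, 20, Helix, Gamma), (Hal, 17, 2010, 20, Lyra, Helix), (Hal, 17, 2010, 32, Helix, Gamma), (Hal, 17, 2010, 32, Lyra, Helix), (Hal, 17, 2010, 4, Helix, Gamma), (Hal, 17, 2010, 4, Lyra, Helix)}
Keep only column(s) sid, title: {(20, Helix), (20, Lyra), (20, Omega), (32, Helix), (32, Lyra), (32, Omega), (4, Helix), (4, Lyra), (4, Omega)}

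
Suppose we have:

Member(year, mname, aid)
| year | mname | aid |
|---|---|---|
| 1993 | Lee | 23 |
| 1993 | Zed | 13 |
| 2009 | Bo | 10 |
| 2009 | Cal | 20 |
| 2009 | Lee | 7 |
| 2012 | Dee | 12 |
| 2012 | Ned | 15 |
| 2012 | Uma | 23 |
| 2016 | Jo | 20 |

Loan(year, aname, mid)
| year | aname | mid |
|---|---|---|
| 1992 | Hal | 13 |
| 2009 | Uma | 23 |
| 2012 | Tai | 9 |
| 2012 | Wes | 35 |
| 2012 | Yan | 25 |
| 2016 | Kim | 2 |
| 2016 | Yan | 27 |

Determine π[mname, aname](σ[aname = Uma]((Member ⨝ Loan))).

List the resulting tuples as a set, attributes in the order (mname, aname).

{(Bo, Uma), (Cal, Uma), (Lee, Uma)}

Natural join on year: {(2009, Bo, 10, Uma, 23), (2009, Cal, 20, Uma, 23), (2009, Lee, 7, Uma, 23), (2012, Dee, 12, Tai, 9), (2012, Dee, 12, Wes, 35), (2012, Dee, 12, Yan, 25), (2012, Ned, 15, Tai, 9), (2012, Ned, 15, Wes, 35), (2012, Ned, 15, Yan, 25), (2012, Uma, 23, Tai, 9), (2012, Uma, 23, Wes, 35), (2012, Uma, 23, Yan, 25), (2016, Jo, 20, Kim, 2), (2016, Jo, 20, Yan, 27)}
Apply σ_{aname = Uma}; surviving tuples: {(2009, Bo, 10, Uma, 23), (2009, Cal, 20, Uma, 23), (2009, Lee, 7, Uma, 23)}
Keep only column(s) mname, aname: {(Bo, Uma), (Cal, Uma), (Lee, Uma)}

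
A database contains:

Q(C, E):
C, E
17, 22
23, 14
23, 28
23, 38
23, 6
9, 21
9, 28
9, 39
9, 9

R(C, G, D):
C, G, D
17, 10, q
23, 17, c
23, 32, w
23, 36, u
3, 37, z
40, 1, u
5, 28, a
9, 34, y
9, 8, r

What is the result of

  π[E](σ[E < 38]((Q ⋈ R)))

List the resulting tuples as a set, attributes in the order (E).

Q ⋈ R (natural join on C): {(17, 22, 10, q), (23, 14, 17, c), (23, 14, 32, w), (23, 14, 36, u), (23, 28, 17, c), (23, 28, 32, w), (23, 28, 36, u), (23, 38, 17, c), (23, 38, 32, w), (23, 38, 36, u), (23, 6, 17, c), (23, 6, 32, w), (23, 6, 36, u), (9, 21, 34, y), (9, 21, 8, r), (9, 28, 34, y), (9, 28, 8, r), (9, 39, 34, y), (9, 39, 8, r), (9, 9, 34, y), (9, 9, 8, r)}
Selection E < 38: {(17, 22, 10, q), (23, 14, 17, c), (23, 14, 32, w), (23, 14, 36, u), (23, 28, 17, c), (23, 28, 32, w), (23, 28, 36, u), (23, 6, 17, c), (23, 6, 32, w), (23, 6, 36, u), (9, 21, 34, y), (9, 21, 8, r), (9, 28, 34, y), (9, 28, 8, r), (9, 9, 34, y), (9, 9, 8, r)}
Keep only column(s) E (10 duplicate(s) eliminated): {14, 21, 22, 28, 6, 9}

{14, 21, 22, 28, 6, 9}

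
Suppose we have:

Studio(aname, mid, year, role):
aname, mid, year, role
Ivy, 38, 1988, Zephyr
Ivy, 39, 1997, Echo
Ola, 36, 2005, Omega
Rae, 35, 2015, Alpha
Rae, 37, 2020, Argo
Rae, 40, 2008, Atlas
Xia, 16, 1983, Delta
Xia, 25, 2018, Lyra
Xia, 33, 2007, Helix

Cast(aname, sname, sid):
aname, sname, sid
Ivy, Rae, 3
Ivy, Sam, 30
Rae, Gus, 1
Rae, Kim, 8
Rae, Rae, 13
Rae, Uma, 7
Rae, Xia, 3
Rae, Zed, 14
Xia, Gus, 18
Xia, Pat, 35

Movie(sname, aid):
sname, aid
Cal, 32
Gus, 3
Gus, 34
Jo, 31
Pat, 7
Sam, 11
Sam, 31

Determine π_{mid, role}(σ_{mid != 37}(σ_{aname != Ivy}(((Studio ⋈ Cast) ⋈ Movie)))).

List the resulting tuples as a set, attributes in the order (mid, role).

Joining Studio and Cast on aname yields {(Ivy, 38, 1988, Zephyr, Rae, 3), (Ivy, 38, 1988, Zephyr, Sam, 30), (Ivy, 39, 1997, Echo, Rae, 3), (Ivy, 39, 1997, Echo, Sam, 30), (Rae, 35, 2015, Alpha, Gus, 1), (Rae, 35, 2015, Alpha, Kim, 8), (Rae, 35, 2015, Alpha, Rae, 13), (Rae, 35, 2015, Alpha, Uma, 7), (Rae, 35, 2015, Alpha, Xia, 3), (Rae, 35, 2015, Alpha, Zed, 14), (Rae, 37, 2020, Argo, Gus, 1), (Rae, 37, 2020, Argo, Kim, 8), (Rae, 37, 2020, Argo, Rae, 13), (Rae, 37, 2020, Argo, Uma, 7), (Rae, 37, 2020, Argo, Xia, 3), (Rae, 37, 2020, Argo, Zed, 14), (Rae, 40, 2008, Atlas, Gus, 1), (Rae, 40, 2008, Atlas, Kim, 8), (Rae, 40, 2008, Atlas, Rae, 13), (Rae, 40, 2008, Atlas, Uma, 7), (Rae, 40, 2008, Atlas, Xia, 3), (Rae, 40, 2008, Atlas, Zed, 14), (Xia, 16, 1983, Delta, Gus, 18), (Xia, 16, 1983, Delta, Pat, 35), (Xia, 25, 2018, Lyra, Gus, 18), (Xia, 25, 2018, Lyra, Pat, 35), (Xia, 33, 2007, Helix, Gus, 18), (Xia, 33, 2007, Helix, Pat, 35)}.
Joining (Studio ⋈ Cast) and Movie on sname yields {(Ivy, 38, 1988, Zephyr, Sam, 30, 11), (Ivy, 38, 1988, Zephyr, Sam, 30, 31), (Ivy, 39, 1997, Echo, Sam, 30, 11), (Ivy, 39, 1997, Echo, Sam, 30, 31), (Rae, 35, 2015, Alpha, Gus, 1, 3), (Rae, 35, 2015, Alpha, Gus, 1, 34), (Rae, 37, 2020, Argo, Gus, 1, 3), (Rae, 37, 2020, Argo, Gus, 1, 34), (Rae, 40, 2008, Atlas, Gus, 1, 3), (Rae, 40, 2008, Atlas, Gus, 1, 34), (Xia, 16, 1983, Delta, Gus, 18, 3), (Xia, 16, 1983, Delta, Gus, 18, 34), (Xia, 16, 1983, Delta, Pat, 35, 7), (Xia, 25, 2018, Lyra, Gus, 18, 3), (Xia, 25, 2018, Lyra, Gus, 18, 34), (Xia, 25, 2018, Lyra, Pat, 35, 7), (Xia, 33, 2007, Helix, Gus, 18, 3), (Xia, 33, 2007, Helix, Gus, 18, 34), (Xia, 33, 2007, Helix, Pat, 35, 7)}.
Filtering on aname != Ivy leaves {(Rae, 35, 2015, Alpha, Gus, 1, 3), (Rae, 35, 2015, Alpha, Gus, 1, 34), (Rae, 37, 2020, Argo, Gus, 1, 3), (Rae, 37, 2020, Argo, Gus, 1, 34), (Rae, 40, 2008, Atlas, Gus, 1, 3), (Rae, 40, 2008, Atlas, Gus, 1, 34), (Xia, 16, 1983, Delta, Gus, 18, 3), (Xia, 16, 1983, Delta, Gus, 18, 34), (Xia, 16, 1983, Delta, Pat, 35, 7), (Xia, 25, 2018, Lyra, Gus, 18, 3), (Xia, 25, 2018, Lyra, Gus, 18, 34), (Xia, 25, 2018, Lyra, Pat, 35, 7), (Xia, 33, 2007, Helix, Gus, 18, 3), (Xia, 33, 2007, Helix, Gus, 18, 34), (Xia, 33, 2007, Helix, Pat, 35, 7)}.
Filtering on mid != 37 leaves {(Rae, 35, 2015, Alpha, Gus, 1, 3), (Rae, 35, 2015, Alpha, Gus, 1, 34), (Rae, 40, 2008, Atlas, Gus, 1, 3), (Rae, 40, 2008, Atlas, Gus, 1, 34), (Xia, 16, 1983, Delta, Gus, 18, 3), (Xia, 16, 1983, Delta, Gus, 18, 34), (Xia, 16, 1983, Delta, Pat, 35, 7), (Xia, 25, 2018, Lyra, Gus, 18, 3), (Xia, 25, 2018, Lyra, Gus, 18, 34), (Xia, 25, 2018, Lyra, Pat, 35, 7), (Xia, 33, 2007, Helix, Gus, 18, 3), (Xia, 33, 2007, Helix, Gus, 18, 34), (Xia, 33, 2007, Helix, Pat, 35, 7)}.
π_{mid, role} gives {(16, Delta), (25, Lyra), (33, Helix), (35, Alpha), (40, Atlas)} (8 duplicate(s) eliminated).

{(16, Delta), (25, Lyra), (33, Helix), (35, Alpha), (40, Atlas)}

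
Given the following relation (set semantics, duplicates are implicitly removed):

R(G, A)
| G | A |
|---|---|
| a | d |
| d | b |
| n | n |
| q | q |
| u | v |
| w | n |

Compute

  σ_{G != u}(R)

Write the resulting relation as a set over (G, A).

{(a, d), (d, b), (n, n), (q, q), (w, n)}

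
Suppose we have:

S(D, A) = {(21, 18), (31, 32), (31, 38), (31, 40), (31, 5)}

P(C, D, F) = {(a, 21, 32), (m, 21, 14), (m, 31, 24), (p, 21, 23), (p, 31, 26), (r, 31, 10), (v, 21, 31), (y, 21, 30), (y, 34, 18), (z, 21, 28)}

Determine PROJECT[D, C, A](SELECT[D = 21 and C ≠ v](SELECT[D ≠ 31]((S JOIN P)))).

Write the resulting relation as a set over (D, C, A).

{(21, a, 18), (21, m, 18), (21, p, 18), (21, y, 18), (21, z, 18)}

Natural join on D: {(21, 18, a, 32), (21, 18, m, 14), (21, 18, p, 23), (21, 18, v, 31), (21, 18, y, 30), (21, 18, z, 28), (31, 32, m, 24), (31, 32, p, 26), (31, 32, r, 10), (31, 38, m, 24), (31, 38, p, 26), (31, 38, r, 10), (31, 40, m, 24), (31, 40, p, 26), (31, 40, r, 10), (31, 5, m, 24), (31, 5, p, 26), (31, 5, r, 10)}
σ[D ≠ 31]: keep tuples satisfying D ≠ 31 → {(21, 18, a, 32), (21, 18, m, 14), (21, 18, p, 23), (21, 18, v, 31), (21, 18, y, 30), (21, 18, z, 28)}
σ[D = 21 and C ≠ v]: keep tuples satisfying D = 21 and C ≠ v → {(21, 18, a, 32), (21, 18, m, 14), (21, 18, p, 23), (21, 18, y, 30), (21, 18, z, 28)}
Projecting to D, C, A: {(21, a, 18), (21, m, 18), (21, p, 18), (21, y, 18), (21, z, 18)}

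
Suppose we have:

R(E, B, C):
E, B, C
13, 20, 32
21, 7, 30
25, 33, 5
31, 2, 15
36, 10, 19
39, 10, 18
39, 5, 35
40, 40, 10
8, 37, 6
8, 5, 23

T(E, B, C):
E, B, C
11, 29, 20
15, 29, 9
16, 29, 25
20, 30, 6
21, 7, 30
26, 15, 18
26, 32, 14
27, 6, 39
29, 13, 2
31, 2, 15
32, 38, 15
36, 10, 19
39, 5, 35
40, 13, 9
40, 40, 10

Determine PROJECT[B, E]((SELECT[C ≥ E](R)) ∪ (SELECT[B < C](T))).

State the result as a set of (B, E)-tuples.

{(10, 36), (15, 26), (2, 31), (20, 13), (5, 39), (5, 8), (6, 27), (7, 21)}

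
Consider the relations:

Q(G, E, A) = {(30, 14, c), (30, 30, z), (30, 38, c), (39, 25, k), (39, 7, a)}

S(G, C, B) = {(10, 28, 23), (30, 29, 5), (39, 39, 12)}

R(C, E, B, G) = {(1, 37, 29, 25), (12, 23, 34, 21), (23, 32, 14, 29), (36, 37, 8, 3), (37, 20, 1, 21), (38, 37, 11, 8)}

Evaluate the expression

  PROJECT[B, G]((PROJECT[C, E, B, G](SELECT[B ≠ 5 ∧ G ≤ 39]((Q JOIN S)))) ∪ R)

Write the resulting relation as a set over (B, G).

Q ⋈ S (natural join on G): {(30, 14, c, 29, 5), (30, 30, z, 29, 5), (30, 38, c, 29, 5), (39, 25, k, 39, 12), (39, 7, a, 39, 12)}
Filtering on B ≠ 5 ∧ G ≤ 39 leaves {(39, 25, k, 39, 12), (39, 7, a, 39, 12)}.
π[C, E, B, G]: project onto (C, E, B, G) → {(39, 25, 12, 39), (39, 7, 12, 39)}
Set union of the two operands is {(1, 37, 29, 25), (12, 23, 34, 21), (23, 32, 14, 29), (36, 37, 8, 3), (37, 20, 1, 21), (38, 37, 11, 8), (39, 25, 12, 39), (39, 7, 12, 39)}.
π[B, G]: project onto (B, G) (1 duplicate(s) eliminated) → {(1, 21), (11, 8), (12, 39), (14, 29), (29, 25), (34, 21), (8, 3)}

{(1, 21), (11, 8), (12, 39), (14, 29), (29, 25), (34, 21), (8, 3)}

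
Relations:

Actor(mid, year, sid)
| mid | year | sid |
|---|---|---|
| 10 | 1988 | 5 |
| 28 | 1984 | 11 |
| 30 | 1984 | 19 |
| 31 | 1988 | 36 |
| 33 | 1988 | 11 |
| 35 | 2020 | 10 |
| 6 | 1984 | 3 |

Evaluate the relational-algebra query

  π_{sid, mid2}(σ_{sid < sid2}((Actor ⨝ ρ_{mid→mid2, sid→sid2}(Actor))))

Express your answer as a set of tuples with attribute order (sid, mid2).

ρ[mid→mid2, sid→sid2]: schema becomes (mid2, year, sid2); tuples unchanged.
Joining Actor and ρ_{mid→mid2, sid→sid2}(Actor) on year yields {(10, 1988, 5, 10, 5), (10, 1988, 5, 31, 36), (10, 1988, 5, 33, 11), (28, 1984, 11, 28, 11), (28, 1984, 11, 30, 19), (28, 1984, 11, 6, 3), (30, 1984, 19, 28, 11), (30, 1984, 19, 30, 19), (30, 1984, 19, 6, 3), (31, 1988, 36, 10, 5), (31, 1988, 36, 31, 36), (31, 1988, 36, 33, 11), (33, 1988, 11, 10, 5), (33, 1988, 11, 31, 36), (33, 1988, 11, 33, 11), (35, 2020, 10, 35, 10), (6, 1984, 3, 28, 11), (6, 1984, 3, 30, 19), (6, 1984, 3, 6, 3)}.
Selection sid < sid2: {(10, 1988, 5, 31, 36), (10, 1988, 5, 33, 11), (28, 1984, 11, 30, 19), (33, 1988, 11, 31, 36), (6, 1984, 3, 28, 11), (6, 1984, 3, 30, 19)}
Keep only column(s) sid, mid2: {(11, 30), (11, 31), (3, 28), (3, 30), (5, 31), (5, 33)}

{(11, 30), (11, 31), (3, 28), (3, 30), (5, 31), (5, 33)}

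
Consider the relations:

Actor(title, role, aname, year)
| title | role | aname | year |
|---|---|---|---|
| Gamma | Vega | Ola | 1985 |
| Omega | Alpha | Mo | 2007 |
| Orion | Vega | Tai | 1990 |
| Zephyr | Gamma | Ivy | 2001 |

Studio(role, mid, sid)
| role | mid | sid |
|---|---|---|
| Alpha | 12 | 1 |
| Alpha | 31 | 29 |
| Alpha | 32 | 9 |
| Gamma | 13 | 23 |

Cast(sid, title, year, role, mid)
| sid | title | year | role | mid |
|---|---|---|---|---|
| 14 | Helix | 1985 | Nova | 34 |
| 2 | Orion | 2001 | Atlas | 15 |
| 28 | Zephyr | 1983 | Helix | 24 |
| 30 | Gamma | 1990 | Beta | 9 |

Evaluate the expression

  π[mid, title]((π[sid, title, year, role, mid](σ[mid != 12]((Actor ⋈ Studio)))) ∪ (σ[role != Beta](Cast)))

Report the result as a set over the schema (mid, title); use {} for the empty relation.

Joining Actor and Studio on role yields {(Omega, Alpha, Mo, 2007, 12, 1), (Omega, Alpha, Mo, 2007, 31, 29), (Omega, Alpha, Mo, 2007, 32, 9), (Zephyr, Gamma, Ivy, 2001, 13, 23)}.
σ[mid != 12]: keep tuples satisfying mid != 12 → {(Omega, Alpha, Mo, 2007, 31, 29), (Omega, Alpha, Mo, 2007, 32, 9), (Zephyr, Gamma, Ivy, 2001, 13, 23)}
Keep only column(s) sid, title, year, role, mid: {(23, Zephyr, 2001, Gamma, 13), (29, Omega, 2007, Alpha, 31), (9, Omega, 2007, Alpha, 32)}
σ[role != Beta]: keep tuples satisfying role != Beta → {(14, Helix, 1985, Nova, 34), (2, Orion, 2001, Atlas, 15), (28, Zephyr, 1983, Helix, 24)}
Set union of the two operands is {(14, Helix, 1985, Nova, 34), (2, Orion, 2001, Atlas, 15), (23, Zephyr, 2001, Gamma, 13), (28, Zephyr, 1983, Helix, 24), (29, Omega, 2007, Alpha, 31), (9, Omega, 2007, Alpha, 32)}.
Keep only column(s) mid, title: {(13, Zephyr), (15, Orion), (24, Zephyr), (31, Omega), (32, Omega), (34, Helix)}

{(13, Zephyr), (15, Orion), (24, Zephyr), (31, Omega), (32, Omega), (34, Helix)}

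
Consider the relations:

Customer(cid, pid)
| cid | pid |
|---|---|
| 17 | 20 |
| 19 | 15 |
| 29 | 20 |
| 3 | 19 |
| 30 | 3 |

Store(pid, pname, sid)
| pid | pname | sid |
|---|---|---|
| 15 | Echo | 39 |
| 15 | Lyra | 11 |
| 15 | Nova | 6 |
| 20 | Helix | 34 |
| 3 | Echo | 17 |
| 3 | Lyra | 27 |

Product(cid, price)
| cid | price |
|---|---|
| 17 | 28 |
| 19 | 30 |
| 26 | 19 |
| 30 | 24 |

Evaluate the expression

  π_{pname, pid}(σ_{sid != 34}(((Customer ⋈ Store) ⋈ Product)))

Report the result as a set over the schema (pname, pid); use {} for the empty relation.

Joining Customer and Store on pid yields {(17, 20, Helix, 34), (19, 15, Echo, 39), (19, 15, Lyra, 11), (19, 15, Nova, 6), (29, 20, Helix, 34), (30, 3, Echo, 17), (30, 3, Lyra, 27)}.
Joining (Customer ⋈ Store) and Product on cid yields {(17, 20, Helix, 34, 28), (19, 15, Echo, 39, 30), (19, 15, Lyra, 11, 30), (19, 15, Nova, 6, 30), (30, 3, Echo, 17, 24), (30, 3, Lyra, 27, 24)}.
Apply σ_{sid != 34}; surviving tuples: {(19, 15, Echo, 39, 30), (19, 15, Lyra, 11, 30), (19, 15, Nova, 6, 30), (30, 3, Echo, 17, 24), (30, 3, Lyra, 27, 24)}
Projecting to pname, pid: {(Echo, 15), (Echo, 3), (Lyra, 15), (Lyra, 3), (Nova, 15)}

{(Echo, 15), (Echo, 3), (Lyra, 15), (Lyra, 3), (Nova, 15)}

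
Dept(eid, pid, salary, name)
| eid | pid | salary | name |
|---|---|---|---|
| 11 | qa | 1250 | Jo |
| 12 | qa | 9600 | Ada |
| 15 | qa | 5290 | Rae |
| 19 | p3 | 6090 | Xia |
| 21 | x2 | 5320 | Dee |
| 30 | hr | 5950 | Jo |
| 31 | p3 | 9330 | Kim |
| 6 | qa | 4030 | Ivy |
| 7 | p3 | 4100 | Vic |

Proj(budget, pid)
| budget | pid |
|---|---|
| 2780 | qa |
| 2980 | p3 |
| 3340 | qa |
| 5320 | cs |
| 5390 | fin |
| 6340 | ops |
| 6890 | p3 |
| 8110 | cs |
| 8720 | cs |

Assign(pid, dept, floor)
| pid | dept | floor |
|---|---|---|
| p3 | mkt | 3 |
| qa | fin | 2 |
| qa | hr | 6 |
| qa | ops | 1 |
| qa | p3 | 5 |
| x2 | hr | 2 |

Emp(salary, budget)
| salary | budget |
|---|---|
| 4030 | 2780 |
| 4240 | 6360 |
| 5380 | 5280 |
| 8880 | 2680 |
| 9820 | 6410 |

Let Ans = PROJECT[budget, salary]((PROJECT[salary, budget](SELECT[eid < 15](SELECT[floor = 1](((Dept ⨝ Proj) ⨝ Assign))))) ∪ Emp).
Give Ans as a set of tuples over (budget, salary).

Natural join on pid: {(11, qa, 1250, Jo, 2780), (11, qa, 1250, Jo, 3340), (12, qa, 9600, Ada, 2780), (12, qa, 9600, Ada, 3340), (15, qa, 5290, Rae, 2780), (15, qa, 5290, Rae, 3340), (19, p3, 6090, Xia, 2980), (19, p3, 6090, Xia, 6890), (31, p3, 9330, Kim, 2980), (31, p3, 9330, Kim, 6890), (6, qa, 4030, Ivy, 2780), (6, qa, 4030, Ivy, 3340), (7, p3, 4100, Vic, 2980), (7, p3, 4100, Vic, 6890)}
Natural join on pid: {(11, qa, 1250, Jo, 2780, fin, 2), (11, qa, 1250, Jo, 2780, hr, 6), (11, qa, 1250, Jo, 2780, ops, 1), (11, qa, 1250, Jo, 2780, p3, 5), (11, qa, 1250, Jo, 3340, fin, 2), (11, qa, 1250, Jo, 3340, hr, 6), (11, qa, 1250, Jo, 3340, ops, 1), (11, qa, 1250, Jo, 3340, p3, 5), (12, qa, 9600, Ada, 2780, fin, 2), (12, qa, 9600, Ada, 2780, hr, 6), (12, qa, 9600, Ada, 2780, ops, 1), (12, qa, 9600, Ada, 2780, p3, 5), (12, qa, 9600, Ada, 3340, fin, 2), (12, qa, 9600, Ada, 3340, hr, 6), (12, qa, 9600, Ada, 3340, ops, 1), (12, qa, 9600, Ada, 3340, p3, 5), (15, qa, 5290, Rae, 2780, fin, 2), (15, qa, 5290, Rae, 2780, hr, 6), (15, qa, 5290, Rae, 2780, ops, 1), (15, qa, 5290, Rae, 2780, p3, 5), (15, qa, 5290, Rae, 3340, fin, 2), (15, qa, 5290, Rae, 3340, hr, 6), (15, qa, 5290, Rae, 3340, ops, 1), (15, qa, 5290, Rae, 3340, p3, 5), (19, p3, 6090, Xia, 2980, mkt, 3), (19, p3, 6090, Xia, 6890, mkt, 3), (31, p3, 9330, Kim, 2980, mkt, 3), (31, p3, 9330, Kim, 6890, mkt, 3), (6, qa, 4030, Ivy, 2780, fin, 2), (6, qa, 4030, Ivy, 2780, hr, 6), (6, qa, 4030, Ivy, 2780, ops, 1), (6, qa, 4030, Ivy, 2780, p3, 5), (6, qa, 4030, Ivy, 3340, fin, 2), (6, qa, 4030, Ivy, 3340, hr, 6), (6, qa, 4030, Ivy, 3340, ops, 1), (6, qa, 4030, Ivy, 3340, p3, 5), (7, p3, 4100, Vic, 2980, mkt, 3), (7, p3, 4100, Vic, 6890, mkt, 3)}
σ[floor = 1]: keep tuples satisfying floor = 1 → {(11, qa, 1250, Jo, 2780, ops, 1), (11, qa, 1250, Jo, 3340, ops, 1), (12, qa, 9600, Ada, 2780, ops, 1), (12, qa, 9600, Ada, 3340, ops, 1), (15, qa, 5290, Rae, 2780, ops, 1), (15, qa, 5290, Rae, 3340, ops, 1), (6, qa, 4030, Ivy, 2780, ops, 1), (6, qa, 4030, Ivy, 3340, ops, 1)}
σ[eid < 15]: keep tuples satisfying eid < 15 → {(11, qa, 1250, Jo, 2780, ops, 1), (11, qa, 1250, Jo, 3340, ops, 1), (12, qa, 9600, Ada, 2780, ops, 1), (12, qa, 9600, Ada, 3340, ops, 1), (6, qa, 4030, Ivy, 2780, ops, 1), (6, qa, 4030, Ivy, 3340, ops, 1)}
Projecting to salary, budget: {(1250, 2780), (1250, 3340), (4030, 2780), (4030, 3340), (9600, 2780), (9600, 3340)}
Union: {(1250, 2780), (1250, 3340), (4030, 2780), (4030, 3340), (9600, 2780), (9600, 3340)} with {(4030, 2780), (4240, 6360), (5380, 5280), (8880, 2680), (9820, 6410)} → {(1250, 2780), (1250, 3340), (4030, 2780), (4030, 3340), (4240, 6360), (5380, 5280), (8880, 2680), (9600, 2780), (9600, 3340), (9820, 6410)}
Projecting to budget, salary: {(2680, 8880), (2780, 1250), (2780, 4030), (2780, 9600), (3340, 1250), (3340, 4030), (3340, 9600), (5280, 5380), (6360, 4240), (6410, 9820)}

{(2680, 8880), (2780, 1250), (2780, 4030), (2780, 9600), (3340, 1250), (3340, 4030), (3340, 9600), (5280, 5380), (6360, 4240), (6410, 9820)}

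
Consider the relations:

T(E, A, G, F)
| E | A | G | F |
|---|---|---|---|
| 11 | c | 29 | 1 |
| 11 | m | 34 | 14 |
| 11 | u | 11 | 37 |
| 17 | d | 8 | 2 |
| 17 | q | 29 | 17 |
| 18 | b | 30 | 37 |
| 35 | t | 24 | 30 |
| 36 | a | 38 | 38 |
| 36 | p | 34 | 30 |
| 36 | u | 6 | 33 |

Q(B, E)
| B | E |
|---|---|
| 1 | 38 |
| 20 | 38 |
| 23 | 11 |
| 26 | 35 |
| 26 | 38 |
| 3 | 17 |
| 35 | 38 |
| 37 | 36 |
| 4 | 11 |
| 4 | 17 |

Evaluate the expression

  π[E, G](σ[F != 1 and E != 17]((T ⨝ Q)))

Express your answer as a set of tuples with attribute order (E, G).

T ⋈ Q (natural join on E): {(11, c, 29, 1, 23), (11, c, 29, 1, 4), (11, m, 34, 14, 23), (11, m, 34, 14, 4), (11, u, 11, 37, 23), (11, u, 11, 37, 4), (17, d, 8, 2, 3), (17, d, 8, 2, 4), (17, q, 29, 17, 3), (17, q, 29, 17, 4), (35, t, 24, 30, 26), (36, a, 38, 38, 37), (36, p, 34, 30, 37), (36, u, 6, 33, 37)}
Apply σ_{F != 1 and E != 17}; surviving tuples: {(11, m, 34, 14, 23), (11, m, 34, 14, 4), (11, u, 11, 37, 23), (11, u, 11, 37, 4), (35, t, 24, 30, 26), (36, a, 38, 38, 37), (36, p, 34, 30, 37), (36, u, 6, 33, 37)}
π_{E, G} gives {(11, 11), (11, 34), (35, 24), (36, 34), (36, 38), (36, 6)} (2 duplicate(s) eliminated).

{(11, 11), (11, 34), (35, 24), (36, 34), (36, 38), (36, 6)}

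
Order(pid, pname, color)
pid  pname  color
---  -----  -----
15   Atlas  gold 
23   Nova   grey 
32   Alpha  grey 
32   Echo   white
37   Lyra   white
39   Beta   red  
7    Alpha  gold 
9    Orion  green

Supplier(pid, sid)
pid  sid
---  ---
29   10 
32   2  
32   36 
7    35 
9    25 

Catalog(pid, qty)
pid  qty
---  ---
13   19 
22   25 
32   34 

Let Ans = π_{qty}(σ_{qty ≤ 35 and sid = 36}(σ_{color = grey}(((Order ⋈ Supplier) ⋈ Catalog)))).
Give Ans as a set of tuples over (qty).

{34}

Order ⋈ Supplier (natural join on pid): {(32, Alpha, grey, 2), (32, Alpha, grey, 36), (32, Echo, white, 2), (32, Echo, white, 36), (7, Alpha, gold, 35), (9, Orion, green, 25)}
(Order ⋈ Supplier) ⋈ Catalog (natural join on pid): {(32, Alpha, grey, 2, 34), (32, Alpha, grey, 36, 34), (32, Echo, white, 2, 34), (32, Echo, white, 36, 34)}
Filtering on color = grey leaves {(32, Alpha, grey, 2, 34), (32, Alpha, grey, 36, 34)}.
Filtering on qty ≤ 35 and sid = 36 leaves {(32, Alpha, grey, 36, 34)}.
Keep only column(s) qty: {34}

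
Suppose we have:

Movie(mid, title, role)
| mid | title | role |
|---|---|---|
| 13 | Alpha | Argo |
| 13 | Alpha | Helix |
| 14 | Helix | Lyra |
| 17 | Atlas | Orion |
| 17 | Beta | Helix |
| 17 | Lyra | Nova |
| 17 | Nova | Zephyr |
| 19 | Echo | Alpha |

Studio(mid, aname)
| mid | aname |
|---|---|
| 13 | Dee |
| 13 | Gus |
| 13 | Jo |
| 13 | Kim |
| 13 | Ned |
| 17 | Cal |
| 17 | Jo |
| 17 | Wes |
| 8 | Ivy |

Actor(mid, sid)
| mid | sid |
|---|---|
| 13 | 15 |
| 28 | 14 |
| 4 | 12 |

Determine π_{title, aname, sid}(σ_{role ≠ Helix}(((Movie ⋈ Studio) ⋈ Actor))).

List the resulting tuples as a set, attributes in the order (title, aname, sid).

{(Alpha, Dee, 15), (Alpha, Gus, 15), (Alpha, Jo, 15), (Alpha, Kim, 15), (Alpha, Ned, 15)}

Movie ⋈ Studio (natural join on mid): {(13, Alpha, Argo, Dee), (13, Alpha, Argo, Gus), (13, Alpha, Argo, Jo), (13, Alpha, Argo, Kim), (13, Alpha, Argo, Ned), (13, Alpha, Helix, Dee), (13, Alpha, Helix, Gus), (13, Alpha, Helix, Jo), (13, Alpha, Helix, Kim), (13, Alpha, Helix, Ned), (17, Atlas, Orion, Cal), (17, Atlas, Orion, Jo), (17, Atlas, Orion, Wes), (17, Beta, Helix, Cal), (17, Beta, Helix, Jo), (17, Beta, Helix, Wes), (17, Lyra, Nova, Cal), (17, Lyra, Nova, Jo), (17, Lyra, Nova, Wes), (17, Nova, Zephyr, Cal), (17, Nova, Zephyr, Jo), (17, Nova, Zephyr, Wes)}
(Movie ⋈ Studio) ⋈ Actor (natural join on mid): {(13, Alpha, Argo, Dee, 15), (13, Alpha, Argo, Gus, 15), (13, Alpha, Argo, Jo, 15), (13, Alpha, Argo, Kim, 15), (13, Alpha, Argo, Ned, 15), (13, Alpha, Helix, Dee, 15), (13, Alpha, Helix, Gus, 15), (13, Alpha, Helix, Jo, 15), (13, Alpha, Helix, Kim, 15), (13, Alpha, Helix, Ned, 15)}
σ[role ≠ Helix]: keep tuples satisfying role ≠ Helix → {(13, Alpha, Argo, Dee, 15), (13, Alpha, Argo, Gus, 15), (13, Alpha, Argo, Jo, 15), (13, Alpha, Argo, Kim, 15), (13, Alpha, Argo, Ned, 15)}
Keep only column(s) title, aname, sid: {(Alpha, Dee, 15), (Alpha, Gus, 15), (Alpha, Jo, 15), (Alpha, Kim, 15), (Alpha, Ned, 15)}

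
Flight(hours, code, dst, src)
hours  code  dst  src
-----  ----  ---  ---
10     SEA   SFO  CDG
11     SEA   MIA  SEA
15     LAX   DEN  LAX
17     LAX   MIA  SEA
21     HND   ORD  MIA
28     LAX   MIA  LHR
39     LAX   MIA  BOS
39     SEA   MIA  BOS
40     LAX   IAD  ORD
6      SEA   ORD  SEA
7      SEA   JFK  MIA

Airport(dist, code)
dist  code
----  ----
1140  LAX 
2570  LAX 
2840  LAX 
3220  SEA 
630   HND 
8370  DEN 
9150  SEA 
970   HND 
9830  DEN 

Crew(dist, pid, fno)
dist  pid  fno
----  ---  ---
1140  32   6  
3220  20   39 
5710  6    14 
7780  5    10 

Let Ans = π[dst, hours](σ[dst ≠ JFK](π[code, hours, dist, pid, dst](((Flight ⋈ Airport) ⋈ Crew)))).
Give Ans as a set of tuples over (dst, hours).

Flight ⋈ Airport (natural join on code): {(10, SEA, SFO, CDG, 3220), (10, SEA, SFO, CDG, 9150), (11, SEA, MIA, SEA, 3220), (11, SEA, MIA, SEA, 9150), (15, LAX, DEN, LAX, 1140), (15, LAX, DEN, LAX, 2570), (15, LAX, DEN, LAX, 2840), (17, LAX, MIA, SEA, 1140), (17, LAX, MIA, SEA, 2570), (17, LAX, MIA, SEA, 2840), (21, HND, ORD, MIA, 630), (21, HND, ORD, MIA, 970), (28, LAX, MIA, LHR, 1140), (28, LAX, MIA, LHR, 2570), (28, LAX, MIA, LHR, 2840), (39, LAX, MIA, BOS, 1140), (39, LAX, MIA, BOS, 2570), (39, LAX, MIA, BOS, 2840), (39, SEA, MIA, BOS, 3220), (39, SEA, MIA, BOS, 9150), (40, LAX, IAD, ORD, 1140), (40, LAX, IAD, ORD, 2570), (40, LAX, IAD, ORD, 2840), (6, SEA, ORD, SEA, 3220), (6, SEA, ORD, SEA, 9150), (7, SEA, JFK, MIA, 3220), (7, SEA, JFK, MIA, 9150)}
(Flight ⋈ Airport) ⋈ Crew (natural join on dist): {(10, SEA, SFO, CDG, 3220, 20, 39), (11, SEA, MIA, SEA, 3220, 20, 39), (15, LAX, DEN, LAX, 1140, 32, 6), (17, LAX, MIA, SEA, 1140, 32, 6), (28, LAX, MIA, LHR, 1140, 32, 6), (39, LAX, MIA, BOS, 1140, 32, 6), (39, SEA, MIA, BOS, 3220, 20, 39), (40, LAX, IAD, ORD, 1140, 32, 6), (6, SEA, ORD, SEA, 3220, 20, 39), (7, SEA, JFK, MIA, 3220, 20, 39)}
Keep only column(s) code, hours, dist, pid, dst: {(LAX, 15, 1140, 32, DEN), (LAX, 17, 1140, 32, MIA), (LAX, 28, 1140, 32, MIA), (LAX, 39, 1140, 32, MIA), (LAX, 40, 1140, 32, IAD), (SEA, 10, 3220, 20, SFO), (SEA, 11, 3220, 20, MIA), (SEA, 39, 3220, 20, MIA), (SEA, 6, 3220, 20, ORD), (SEA, 7, 3220, 20, JFK)}
Filtering on dst ≠ JFK leaves {(LAX, 15, 1140, 32, DEN), (LAX, 17, 1140, 32, MIA), (LAX, 28, 1140, 32, MIA), (LAX, 39, 1140, 32, MIA), (LAX, 40, 1140, 32, IAD), (SEA, 10, 3220, 20, SFO), (SEA, 11, 3220, 20, MIA), (SEA, 39, 3220, 20, MIA), (SEA, 6, 3220, 20, ORD)}.
Keep only column(s) dst, hours (1 duplicate(s) eliminated): {(DEN, 15), (IAD, 40), (MIA, 11), (MIA, 17), (MIA, 28), (MIA, 39), (ORD, 6), (SFO, 10)}

{(DEN, 15), (IAD, 40), (MIA, 11), (MIA, 17), (MIA, 28), (MIA, 39), (ORD, 6), (SFO, 10)}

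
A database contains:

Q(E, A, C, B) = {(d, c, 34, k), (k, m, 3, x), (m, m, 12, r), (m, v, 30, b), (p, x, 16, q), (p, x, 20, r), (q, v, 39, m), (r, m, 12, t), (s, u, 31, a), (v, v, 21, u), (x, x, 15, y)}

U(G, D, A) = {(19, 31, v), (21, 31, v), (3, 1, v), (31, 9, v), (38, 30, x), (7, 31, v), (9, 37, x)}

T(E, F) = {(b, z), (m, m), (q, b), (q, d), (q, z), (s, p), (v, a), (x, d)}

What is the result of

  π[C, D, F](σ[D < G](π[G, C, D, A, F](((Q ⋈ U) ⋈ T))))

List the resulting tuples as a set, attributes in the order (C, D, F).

Q ⋈ U (natural join on A): {(m, v, 30, b, 19, 31), (m, v, 30, b, 21, 31), (m, v, 30, b, 3, 1), (m, v, 30, b, 31, 9), (m, v, 30, b, 7, 31), (p, x, 16, q, 38, 30), (p, x, 16, q, 9, 37), (p, x, 20, r, 38, 30), (p, x, 20, r, 9, 37), (q, v, 39, m, 19, 31), (q, v, 39, m, 21, 31), (q, v, 39, m, 3, 1), (q, v, 39, m, 31, 9), (q, v, 39, m, 7, 31), (v, v, 21, u, 19, 31), (v, v, 21, u, 21, 31), (v, v, 21, u, 3, 1), (v, v, 21, u, 31, 9), (v, v, 21, u, 7, 31), (x, x, 15, y, 38, 30), (x, x, 15, y, 9, 37)}
(Q ⋈ U) ⋈ T (natural join on E): {(m, v, 30, b, 19, 31, m), (m, v, 30, b, 21, 31, m), (m, v, 30, b, 3, 1, m), (m, v, 30, b, 31, 9, m), (m, v, 30, b, 7, 31, m), (q, v, 39, m, 19, 31, b), (q, v, 39, m, 19, 31, d), (q, v, 39, m, 19, 31, z), (q, v, 39, m, 21, 31, b), (q, v, 39, m, 21, 31, d), (q, v, 39, m, 21, 31, z), (q, v, 39, m, 3, 1, b), (q, v, 39, m, 3, 1, d), (q, v, 39, m, 3, 1, z), (q, v, 39, m, 31, 9, b), (q, v, 39, m, 31, 9, d), (q, v, 39, m, 31, 9, z), (q, v, 39, m, 7, 31, b), (q, v, 39, m, 7, 31, d), (q, v, 39, m, 7, 31, z), (v, v, 21, u, 19, 31, a), (v, v, 21, u, 21, 31, a), (v, v, 21, u, 3, 1, a), (v, v, 21, u, 31, 9, a), (v, v, 21, u, 7, 31, a), (x, x, 15, y, 38, 30, d), (x, x, 15, y, 9, 37, d)}
Keep only column(s) G, C, D, A, F: {(19, 21, 31, v, a), (19, 30, 31, v, m), (19, 39, 31, v, b), (19, 39, 31, v, d), (19, 39, 31, v, z), (21, 21, 31, v, a), (21, 30, 31, v, m), (21, 39, 31, v, b), (21, 39, 31, v, d), (21, 39, 31, v, z), (3, 21, 1, v, a), (3, 30, 1, v, m), (3, 39, 1, v, b), (3, 39, 1, v, d), (3, 39, 1, v, z), (31, 21, 9, v, a), (31, 30, 9, v, m), (31, 39, 9, v, b), (31, 39, 9, v, d), (31, 39, 9, v, z), (38, 15, 30, x, d), (7, 21, 31, v, a), (7, 30, 31, v, m), (7, 39, 31, v, b), (7, 39, 31, v, d), (7, 39, 31, v, z), (9, 15, 37, x, d)}
Selection D < G: {(3, 21, 1, v, a), (3, 30, 1, v, m), (3, 39, 1, v, b), (3, 39, 1, v, d), (3, 39, 1, v, z), (31, 21, 9, v, a), (31, 30, 9, v, m), (31, 39, 9, v, b), (31, 39, 9, v, d), (31, 39, 9, v, z), (38, 15, 30, x, d)}
Keep only column(s) C, D, F: {(15, 30, d), (21, 1, a), (21, 9, a), (30, 1, m), (30, 9, m), (39, 1, b), (39, 1, d), (39, 1, z), (39, 9, b), (39, 9, d), (39, 9, z)}

{(15, 30, d), (21, 1, a), (21, 9, a), (30, 1, m), (30, 9, m), (39, 1, b), (39, 1, d), (39, 1, z), (39, 9, b), (39, 9, d), (39, 9, z)}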